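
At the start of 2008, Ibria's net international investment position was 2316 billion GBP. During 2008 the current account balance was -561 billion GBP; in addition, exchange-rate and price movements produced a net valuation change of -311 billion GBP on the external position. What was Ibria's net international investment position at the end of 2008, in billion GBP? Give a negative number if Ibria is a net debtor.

1444

Change in NIIP = current account + net valuation change = -561 + (-311) = -872
End-of-year NIIP = 2316 + (-872) = 1444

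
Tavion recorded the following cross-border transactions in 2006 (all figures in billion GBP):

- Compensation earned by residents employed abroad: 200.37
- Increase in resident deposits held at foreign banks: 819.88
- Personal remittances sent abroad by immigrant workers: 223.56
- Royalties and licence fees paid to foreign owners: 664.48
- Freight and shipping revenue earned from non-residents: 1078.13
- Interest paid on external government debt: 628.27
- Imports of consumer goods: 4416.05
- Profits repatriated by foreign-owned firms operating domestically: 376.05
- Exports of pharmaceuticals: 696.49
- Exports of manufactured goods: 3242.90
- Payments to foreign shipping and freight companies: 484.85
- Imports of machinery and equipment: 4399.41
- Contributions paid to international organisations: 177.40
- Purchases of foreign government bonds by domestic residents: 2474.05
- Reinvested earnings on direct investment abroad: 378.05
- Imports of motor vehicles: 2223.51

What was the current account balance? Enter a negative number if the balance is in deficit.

-7997.64

Goods: -4399.41 + 696.49 + 3242.90 - 2223.51 - 4416.05 = -7099.58
Services: -664.48 - 484.85 + 1078.13 = -71.20
Primary income: 378.05 + 200.37 - 628.27 - 376.05 = -425.90
Secondary income: -177.40 - 223.56 = -400.96
Current account = (-7099.58) + (-71.20) + (-425.90) + (-400.96) = -7997.64
(Excluded from the current account — financial account: increase in resident deposits held at foreign banks 819.88, purchases of foreign government bonds by domestic residents 2474.05.)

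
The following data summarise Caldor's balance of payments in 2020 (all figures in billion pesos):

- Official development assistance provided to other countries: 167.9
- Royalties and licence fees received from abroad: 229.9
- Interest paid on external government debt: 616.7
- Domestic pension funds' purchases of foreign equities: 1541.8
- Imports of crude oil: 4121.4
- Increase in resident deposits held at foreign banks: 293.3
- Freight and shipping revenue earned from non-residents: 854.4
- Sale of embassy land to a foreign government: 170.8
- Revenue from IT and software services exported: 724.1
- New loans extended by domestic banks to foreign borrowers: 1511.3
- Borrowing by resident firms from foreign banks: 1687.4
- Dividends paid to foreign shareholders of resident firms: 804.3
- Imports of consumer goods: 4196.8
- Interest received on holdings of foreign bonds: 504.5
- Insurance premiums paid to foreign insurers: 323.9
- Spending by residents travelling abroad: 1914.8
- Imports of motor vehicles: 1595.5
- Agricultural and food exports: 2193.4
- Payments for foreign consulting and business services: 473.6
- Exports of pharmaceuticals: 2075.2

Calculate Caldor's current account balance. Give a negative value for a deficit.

Goods: -1595.5 - 4196.8 + 2075.2 + 2193.4 - 4121.4 = -5645.1
Services: -323.9 - 1914.8 + 724.1 + 229.9 + 854.4 - 473.6 = -903.9
Primary income: -616.7 - 804.3 + 504.5 = -916.5
Secondary income: -167.9
Current account = (-5645.1) + (-903.9) + (-916.5) + (-167.9) = -7633.4
(Excluded from the current account — financial account: domestic pension funds' purchases of foreign equities 1541.8, increase in resident deposits held at foreign banks 293.3, new loans extended by domestic banks to foreign borrowers 1511.3, borrowing by resident firms from foreign banks 1687.4; capital account: sale of embassy land to a foreign government 170.8.)

-7633.4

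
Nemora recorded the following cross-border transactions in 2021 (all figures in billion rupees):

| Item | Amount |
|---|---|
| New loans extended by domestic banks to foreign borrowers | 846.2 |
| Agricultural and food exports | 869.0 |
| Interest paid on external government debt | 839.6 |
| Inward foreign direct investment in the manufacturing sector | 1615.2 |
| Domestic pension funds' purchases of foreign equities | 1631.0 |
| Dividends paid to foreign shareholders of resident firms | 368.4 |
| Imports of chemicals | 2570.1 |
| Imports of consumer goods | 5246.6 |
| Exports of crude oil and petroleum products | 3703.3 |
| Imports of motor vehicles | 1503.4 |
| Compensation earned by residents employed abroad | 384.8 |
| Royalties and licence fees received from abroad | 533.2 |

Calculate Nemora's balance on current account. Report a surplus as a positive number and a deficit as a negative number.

Goods: -5246.6 - 2570.1 + 869.0 - 1503.4 + 3703.3 = -4747.8
Services: 533.2
Primary income: 384.8 - 368.4 - 839.6 = -823.2
Current account = (-4747.8) + 533.2 + (-823.2) = -5037.8
(Excluded from the current account — financial account: new loans extended by domestic banks to foreign borrowers 846.2, inward foreign direct investment in the manufacturing sector 1615.2, domestic pension funds' purchases of foreign equities 1631.0.)

-5037.8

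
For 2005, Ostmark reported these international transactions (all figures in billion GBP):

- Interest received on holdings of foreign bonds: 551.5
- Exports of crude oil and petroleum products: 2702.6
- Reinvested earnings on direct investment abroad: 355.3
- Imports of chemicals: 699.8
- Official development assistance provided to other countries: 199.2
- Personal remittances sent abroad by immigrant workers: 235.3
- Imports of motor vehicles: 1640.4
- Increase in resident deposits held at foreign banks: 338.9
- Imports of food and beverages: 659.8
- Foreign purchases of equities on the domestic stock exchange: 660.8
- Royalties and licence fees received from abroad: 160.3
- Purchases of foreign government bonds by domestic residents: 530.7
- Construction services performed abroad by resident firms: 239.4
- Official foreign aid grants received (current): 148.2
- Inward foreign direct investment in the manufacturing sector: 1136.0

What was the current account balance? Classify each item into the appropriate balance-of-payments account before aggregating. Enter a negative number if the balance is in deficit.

Goods: -659.8 + 2702.6 - 699.8 - 1640.4 = -297.4
Services: 239.4 + 160.3 = 399.7
Primary income: 551.5 + 355.3 = 906.8
Secondary income: 148.2 - 199.2 - 235.3 = -286.3
Current account = (-297.4) + 399.7 + 906.8 + (-286.3) = 722.8
(Excluded from the current account — financial account: increase in resident deposits held at foreign banks 338.9, foreign purchases of equities on the domestic stock exchange 660.8, purchases of foreign government bonds by domestic residents 530.7, inward foreign direct investment in the manufacturing sector 1136.0.)

722.8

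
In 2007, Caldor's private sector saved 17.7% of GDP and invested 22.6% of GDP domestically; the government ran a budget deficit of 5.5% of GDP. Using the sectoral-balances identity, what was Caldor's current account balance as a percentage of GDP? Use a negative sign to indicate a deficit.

By the sectoral-balances identity, CA = (S_private - I) + (T - G).
Private balance = 17.7 - 22.6 = -4.9
Government balance (T - G) = -5.5
CA = -4.9 + (-5.5) = -10.4

-10.4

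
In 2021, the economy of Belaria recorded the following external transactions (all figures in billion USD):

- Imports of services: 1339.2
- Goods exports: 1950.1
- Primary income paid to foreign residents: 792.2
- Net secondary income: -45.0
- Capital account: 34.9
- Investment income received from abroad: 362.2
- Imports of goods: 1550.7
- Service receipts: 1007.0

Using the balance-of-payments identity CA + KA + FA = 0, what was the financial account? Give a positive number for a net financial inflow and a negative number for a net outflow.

Goods balance = 1950.1 - 1550.7 = 399.4
Services balance = 1007.0 - 1339.2 = -332.2
Trade balance (goods + services) = 399.4 + (-332.2) = 67.2
Net primary income = 362.2 - 792.2 = -430.0
Net secondary income = -45.0
Current account = 67.2 + (-430.0) + (-45.0) = -407.8
Financial account = -(-407.8 + 34.9) = 372.9

372.9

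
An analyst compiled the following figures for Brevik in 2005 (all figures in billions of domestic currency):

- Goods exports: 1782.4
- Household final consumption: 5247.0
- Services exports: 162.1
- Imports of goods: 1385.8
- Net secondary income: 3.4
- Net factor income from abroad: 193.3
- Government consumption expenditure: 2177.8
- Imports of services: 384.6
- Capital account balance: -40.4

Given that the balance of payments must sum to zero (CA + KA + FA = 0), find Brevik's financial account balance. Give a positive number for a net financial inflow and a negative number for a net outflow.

Goods balance = 1782.4 - 1385.8 = 396.6
Services balance = 162.1 - 384.6 = -222.5
Trade balance (goods + services) = 396.6 + (-222.5) = 174.1
Net primary income = 193.3
Net secondary income = 3.4
Current account = 174.1 + 193.3 + 3.4 = 370.8
Financial account = -(370.8 + (-40.4)) = -330.4

-330.4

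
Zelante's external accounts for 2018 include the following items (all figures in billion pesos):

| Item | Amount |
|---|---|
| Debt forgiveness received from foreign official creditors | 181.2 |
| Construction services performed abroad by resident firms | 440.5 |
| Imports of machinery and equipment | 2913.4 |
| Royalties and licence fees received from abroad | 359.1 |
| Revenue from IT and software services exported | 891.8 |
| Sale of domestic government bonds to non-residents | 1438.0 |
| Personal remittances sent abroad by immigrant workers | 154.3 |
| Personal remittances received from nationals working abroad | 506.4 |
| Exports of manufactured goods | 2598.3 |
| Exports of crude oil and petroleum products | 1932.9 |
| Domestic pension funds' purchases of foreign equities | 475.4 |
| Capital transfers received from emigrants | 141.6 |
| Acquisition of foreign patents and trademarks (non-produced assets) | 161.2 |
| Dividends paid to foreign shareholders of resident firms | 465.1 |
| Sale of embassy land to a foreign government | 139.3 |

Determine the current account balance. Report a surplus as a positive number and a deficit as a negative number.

3196.2

Goods: 1932.9 - 2913.4 + 2598.3 = 1617.8
Services: 359.1 + 440.5 + 891.8 = 1691.4
Primary income: -465.1
Secondary income: 506.4 - 154.3 = 352.1
Current account = 1617.8 + 1691.4 + (-465.1) + 352.1 = 3196.2
(Excluded from the current account — capital account: debt forgiveness received from foreign official creditors 181.2, capital transfers received from emigrants 141.6, acquisition of foreign patents and trademarks (non-produced assets) 161.2, sale of embassy land to a foreign government 139.3; financial account: sale of domestic government bonds to non-residents 1438.0, domestic pension funds' purchases of foreign equities 475.4.)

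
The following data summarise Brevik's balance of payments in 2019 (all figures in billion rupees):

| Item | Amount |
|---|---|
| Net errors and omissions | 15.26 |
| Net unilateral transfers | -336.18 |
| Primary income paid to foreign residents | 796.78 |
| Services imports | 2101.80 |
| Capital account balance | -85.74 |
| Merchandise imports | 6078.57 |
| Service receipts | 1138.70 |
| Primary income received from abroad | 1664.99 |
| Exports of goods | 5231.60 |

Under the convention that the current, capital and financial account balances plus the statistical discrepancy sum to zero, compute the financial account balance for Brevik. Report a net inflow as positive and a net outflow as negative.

Goods balance = 5231.60 - 6078.57 = -846.97
Services balance = 1138.70 - 2101.80 = -963.10
Trade balance (goods + services) = -846.97 + (-963.10) = -1810.07
Net primary income = 1664.99 - 796.78 = 868.21
Net secondary income = -336.18
Current account = -1810.07 + 868.21 + (-336.18) = -1278.04
Financial account = -(-1278.04 + (-85.74) + 15.26) = 1348.52

1348.52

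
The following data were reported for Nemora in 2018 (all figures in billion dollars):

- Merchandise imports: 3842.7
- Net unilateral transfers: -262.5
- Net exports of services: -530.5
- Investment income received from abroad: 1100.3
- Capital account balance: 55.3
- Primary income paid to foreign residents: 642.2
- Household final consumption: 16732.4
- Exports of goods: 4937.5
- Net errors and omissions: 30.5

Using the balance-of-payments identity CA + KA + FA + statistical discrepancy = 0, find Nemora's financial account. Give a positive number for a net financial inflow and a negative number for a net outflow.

Goods balance = 4937.5 - 3842.7 = 1094.8
Services balance = -530.5
Trade balance (goods + services) = 1094.8 + (-530.5) = 564.3
Net primary income = 1100.3 - 642.2 = 458.1
Net secondary income = -262.5
Current account = 564.3 + 458.1 + (-262.5) = 759.9
Financial account = -(759.9 + 55.3 + 30.5) = -845.7

-845.7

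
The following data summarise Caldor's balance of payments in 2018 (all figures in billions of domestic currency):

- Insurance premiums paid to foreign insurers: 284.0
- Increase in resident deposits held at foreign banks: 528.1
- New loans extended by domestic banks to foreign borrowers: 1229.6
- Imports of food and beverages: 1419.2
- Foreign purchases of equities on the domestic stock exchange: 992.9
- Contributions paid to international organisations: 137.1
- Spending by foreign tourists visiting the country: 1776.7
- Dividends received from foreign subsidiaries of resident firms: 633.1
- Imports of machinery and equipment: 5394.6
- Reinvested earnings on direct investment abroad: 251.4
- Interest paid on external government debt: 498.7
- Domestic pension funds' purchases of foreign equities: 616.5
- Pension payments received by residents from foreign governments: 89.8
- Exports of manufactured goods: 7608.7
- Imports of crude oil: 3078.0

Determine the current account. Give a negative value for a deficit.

Goods: -3078.0 - 1419.2 + 7608.7 - 5394.6 = -2283.1
Services: 1776.7 - 284.0 = 1492.7
Primary income: -498.7 + 251.4 + 633.1 = 385.8
Secondary income: -137.1 + 89.8 = -47.3
Current account = (-2283.1) + 1492.7 + 385.8 + (-47.3) = -451.9
(Excluded from the current account — financial account: increase in resident deposits held at foreign banks 528.1, new loans extended by domestic banks to foreign borrowers 1229.6, foreign purchases of equities on the domestic stock exchange 992.9, domestic pension funds' purchases of foreign equities 616.5.)

-451.9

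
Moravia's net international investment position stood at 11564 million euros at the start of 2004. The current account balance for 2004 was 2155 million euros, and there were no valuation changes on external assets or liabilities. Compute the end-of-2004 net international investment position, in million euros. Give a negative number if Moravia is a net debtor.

13719

With no valuation effects, change in NIIP = current account = 2155
End-of-year NIIP = 11564 + 2155 = 13719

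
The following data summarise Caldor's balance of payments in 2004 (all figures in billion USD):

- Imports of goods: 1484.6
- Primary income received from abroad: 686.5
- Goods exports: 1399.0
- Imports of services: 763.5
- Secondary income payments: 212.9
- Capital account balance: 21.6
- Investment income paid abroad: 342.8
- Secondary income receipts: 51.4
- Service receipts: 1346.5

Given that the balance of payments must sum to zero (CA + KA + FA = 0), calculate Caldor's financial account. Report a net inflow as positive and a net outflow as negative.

Goods balance = 1399.0 - 1484.6 = -85.6
Services balance = 1346.5 - 763.5 = 583.0
Trade balance (goods + services) = -85.6 + 583.0 = 497.4
Net primary income = 686.5 - 342.8 = 343.7
Net secondary income = 51.4 - 212.9 = -161.5
Current account = 497.4 + 343.7 + (-161.5) = 679.6
Financial account = -(679.6 + 21.6) = -701.2

-701.2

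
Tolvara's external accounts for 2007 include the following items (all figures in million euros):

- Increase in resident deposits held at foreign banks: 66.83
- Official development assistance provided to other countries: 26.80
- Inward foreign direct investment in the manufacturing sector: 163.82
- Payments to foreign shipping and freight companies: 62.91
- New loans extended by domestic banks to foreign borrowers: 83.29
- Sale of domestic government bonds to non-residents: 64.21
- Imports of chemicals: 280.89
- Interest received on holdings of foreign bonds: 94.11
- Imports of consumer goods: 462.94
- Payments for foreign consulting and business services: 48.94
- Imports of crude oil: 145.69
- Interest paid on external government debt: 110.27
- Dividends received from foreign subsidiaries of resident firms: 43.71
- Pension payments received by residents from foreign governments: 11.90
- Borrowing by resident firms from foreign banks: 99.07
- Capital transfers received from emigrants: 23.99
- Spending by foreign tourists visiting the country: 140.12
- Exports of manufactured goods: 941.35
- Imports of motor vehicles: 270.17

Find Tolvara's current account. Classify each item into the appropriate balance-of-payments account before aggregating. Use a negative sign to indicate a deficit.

-177.42

Goods: -462.94 - 280.89 + 941.35 - 145.69 - 270.17 = -218.34
Services: -48.94 + 140.12 - 62.91 = 28.27
Primary income: 43.71 + 94.11 - 110.27 = 27.55
Secondary income: 11.90 - 26.80 = -14.90
Current account = (-218.34) + 28.27 + 27.55 + (-14.90) = -177.42
(Excluded from the current account — financial account: increase in resident deposits held at foreign banks 66.83, inward foreign direct investment in the manufacturing sector 163.82, new loans extended by domestic banks to foreign borrowers 83.29, sale of domestic government bonds to non-residents 64.21, borrowing by resident firms from foreign banks 99.07; capital account: capital transfers received from emigrants 23.99.)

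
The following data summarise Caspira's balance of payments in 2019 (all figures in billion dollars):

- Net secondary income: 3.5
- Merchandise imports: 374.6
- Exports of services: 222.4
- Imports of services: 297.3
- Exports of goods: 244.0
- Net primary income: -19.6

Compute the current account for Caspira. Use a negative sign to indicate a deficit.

Goods balance = 244.0 - 374.6 = -130.6
Services balance = 222.4 - 297.3 = -74.9
Trade balance (goods + services) = -130.6 + (-74.9) = -205.5
Net primary income = -19.6
Net secondary income = 3.5
Current account = -205.5 + (-19.6) + 3.5 = -221.6

-221.6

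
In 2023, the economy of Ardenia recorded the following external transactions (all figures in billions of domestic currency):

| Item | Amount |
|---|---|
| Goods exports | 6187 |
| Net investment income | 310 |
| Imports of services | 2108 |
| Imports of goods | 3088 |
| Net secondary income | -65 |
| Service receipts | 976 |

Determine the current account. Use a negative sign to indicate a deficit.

2212

Goods balance = 6187 - 3088 = 3099
Services balance = 976 - 2108 = -1132
Trade balance (goods + services) = 3099 + (-1132) = 1967
Net primary income = 310
Net secondary income = -65
Current account = 1967 + 310 + (-65) = 2212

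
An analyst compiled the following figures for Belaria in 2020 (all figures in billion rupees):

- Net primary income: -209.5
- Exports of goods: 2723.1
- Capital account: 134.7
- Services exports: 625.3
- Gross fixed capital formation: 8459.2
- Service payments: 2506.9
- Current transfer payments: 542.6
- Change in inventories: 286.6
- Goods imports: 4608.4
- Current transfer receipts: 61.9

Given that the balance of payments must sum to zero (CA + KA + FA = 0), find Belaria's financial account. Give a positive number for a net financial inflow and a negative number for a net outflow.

Goods balance = 2723.1 - 4608.4 = -1885.3
Services balance = 625.3 - 2506.9 = -1881.6
Trade balance (goods + services) = -1885.3 + (-1881.6) = -3766.9
Net primary income = -209.5
Net secondary income = 61.9 - 542.6 = -480.7
Current account = -3766.9 + (-209.5) + (-480.7) = -4457.1
Financial account = -(-4457.1 + 134.7) = 4322.4

4322.4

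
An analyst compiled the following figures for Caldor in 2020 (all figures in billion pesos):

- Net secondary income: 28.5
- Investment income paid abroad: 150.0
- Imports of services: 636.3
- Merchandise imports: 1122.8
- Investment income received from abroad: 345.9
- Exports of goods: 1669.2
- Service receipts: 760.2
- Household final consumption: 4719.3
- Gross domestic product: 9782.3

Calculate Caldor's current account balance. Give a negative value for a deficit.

Goods balance = 1669.2 - 1122.8 = 546.4
Services balance = 760.2 - 636.3 = 123.9
Trade balance (goods + services) = 546.4 + 123.9 = 670.3
Net primary income = 345.9 - 150.0 = 195.9
Net secondary income = 28.5
Current account = 670.3 + 195.9 + 28.5 = 894.7

894.7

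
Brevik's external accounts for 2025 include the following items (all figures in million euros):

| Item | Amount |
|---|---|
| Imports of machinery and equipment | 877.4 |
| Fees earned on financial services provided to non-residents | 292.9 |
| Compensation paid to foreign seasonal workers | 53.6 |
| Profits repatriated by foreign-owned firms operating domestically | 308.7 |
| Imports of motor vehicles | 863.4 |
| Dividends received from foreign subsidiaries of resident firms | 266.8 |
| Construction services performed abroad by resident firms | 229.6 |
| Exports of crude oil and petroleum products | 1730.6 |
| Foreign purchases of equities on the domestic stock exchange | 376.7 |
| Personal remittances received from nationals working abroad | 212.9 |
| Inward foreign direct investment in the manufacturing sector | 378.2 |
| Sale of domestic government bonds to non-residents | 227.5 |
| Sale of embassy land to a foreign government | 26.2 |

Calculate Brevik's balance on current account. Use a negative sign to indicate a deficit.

629.7

Goods: -877.4 + 1730.6 - 863.4 = -10.2
Services: 292.9 + 229.6 = 522.5
Primary income: -53.6 - 308.7 + 266.8 = -95.5
Secondary income: 212.9
Current account = (-10.2) + 522.5 + (-95.5) + 212.9 = 629.7
(Excluded from the current account — financial account: foreign purchases of equities on the domestic stock exchange 376.7, inward foreign direct investment in the manufacturing sector 378.2, sale of domestic government bonds to non-residents 227.5; capital account: sale of embassy land to a foreign government 26.2.)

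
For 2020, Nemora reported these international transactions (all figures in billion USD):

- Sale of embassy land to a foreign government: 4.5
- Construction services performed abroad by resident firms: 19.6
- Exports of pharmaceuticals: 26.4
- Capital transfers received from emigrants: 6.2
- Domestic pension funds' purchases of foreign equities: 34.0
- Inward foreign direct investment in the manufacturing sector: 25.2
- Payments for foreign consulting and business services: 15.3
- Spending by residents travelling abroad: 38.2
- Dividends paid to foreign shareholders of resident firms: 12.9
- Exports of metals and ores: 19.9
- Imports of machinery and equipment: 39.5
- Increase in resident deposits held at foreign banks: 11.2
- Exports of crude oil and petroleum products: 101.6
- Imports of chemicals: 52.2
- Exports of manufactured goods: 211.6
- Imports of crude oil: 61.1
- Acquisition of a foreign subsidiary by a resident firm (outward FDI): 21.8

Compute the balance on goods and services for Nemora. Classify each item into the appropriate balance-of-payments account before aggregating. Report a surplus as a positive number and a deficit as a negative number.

172.8

Goods: 19.9 - 39.5 - 61.1 + 211.6 + 26.4 - 52.2 + 101.6 = 206.7
Services: -15.3 - 38.2 + 19.6 = -33.9
Trade balance = 206.7 + (-33.9) = 172.8
(Excluded from the trade balance — capital account: sale of embassy land to a foreign government 4.5, capital transfers received from emigrants 6.2; financial account: domestic pension funds' purchases of foreign equities 34.0, inward foreign direct investment in the manufacturing sector 25.2, increase in resident deposits held at foreign banks 11.2, acquisition of a foreign subsidiary by a resident firm (outward FDI) 21.8; primary income: dividends paid to foreign shareholders of resident firms 12.9.)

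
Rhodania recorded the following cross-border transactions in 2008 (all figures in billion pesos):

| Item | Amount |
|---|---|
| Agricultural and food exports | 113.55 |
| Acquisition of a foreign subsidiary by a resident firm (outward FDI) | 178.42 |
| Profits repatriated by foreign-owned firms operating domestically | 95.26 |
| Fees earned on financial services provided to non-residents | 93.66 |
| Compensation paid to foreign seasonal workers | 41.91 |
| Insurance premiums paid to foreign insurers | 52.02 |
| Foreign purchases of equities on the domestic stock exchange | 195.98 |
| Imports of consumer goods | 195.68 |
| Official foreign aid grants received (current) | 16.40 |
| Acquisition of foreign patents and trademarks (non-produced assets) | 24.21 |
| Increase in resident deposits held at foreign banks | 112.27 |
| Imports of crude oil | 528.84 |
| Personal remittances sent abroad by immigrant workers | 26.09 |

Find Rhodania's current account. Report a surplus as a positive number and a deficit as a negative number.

Goods: 113.55 - 528.84 - 195.68 = -610.97
Services: 93.66 - 52.02 = 41.64
Primary income: -95.26 - 41.91 = -137.17
Secondary income: 16.40 - 26.09 = -9.69
Current account = (-610.97) + 41.64 + (-137.17) + (-9.69) = -716.19
(Excluded from the current account — financial account: acquisition of a foreign subsidiary by a resident firm (outward FDI) 178.42, foreign purchases of equities on the domestic stock exchange 195.98, increase in resident deposits held at foreign banks 112.27; capital account: acquisition of foreign patents and trademarks (non-produced assets) 24.21.)

-716.19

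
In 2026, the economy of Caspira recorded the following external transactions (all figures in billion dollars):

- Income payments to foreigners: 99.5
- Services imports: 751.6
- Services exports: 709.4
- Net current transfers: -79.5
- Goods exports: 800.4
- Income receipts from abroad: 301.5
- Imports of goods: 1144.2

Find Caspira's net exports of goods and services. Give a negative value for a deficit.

Goods balance = 800.4 - 1144.2 = -343.8
Services balance = 709.4 - 751.6 = -42.2
Trade balance (goods + services) = -343.8 + (-42.2) = -386.0

-386.0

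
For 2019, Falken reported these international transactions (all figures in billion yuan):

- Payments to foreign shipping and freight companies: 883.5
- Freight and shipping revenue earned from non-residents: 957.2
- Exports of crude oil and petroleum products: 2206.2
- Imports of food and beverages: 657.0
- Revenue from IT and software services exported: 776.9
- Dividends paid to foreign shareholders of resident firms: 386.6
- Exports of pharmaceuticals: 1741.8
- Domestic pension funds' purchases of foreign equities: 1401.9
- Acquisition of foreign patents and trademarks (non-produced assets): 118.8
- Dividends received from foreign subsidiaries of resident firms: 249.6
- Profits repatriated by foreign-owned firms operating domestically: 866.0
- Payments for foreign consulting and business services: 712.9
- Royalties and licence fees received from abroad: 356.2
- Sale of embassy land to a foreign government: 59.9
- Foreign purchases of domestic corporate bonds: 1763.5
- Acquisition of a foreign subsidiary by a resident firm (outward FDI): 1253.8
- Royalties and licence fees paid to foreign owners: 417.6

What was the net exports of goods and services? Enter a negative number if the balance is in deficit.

3367.3

Goods: 2206.2 - 657.0 + 1741.8 = 3291.0
Services: 776.9 + 957.2 + 356.2 - 883.5 - 712.9 - 417.6 = 76.3
Trade balance = 3291.0 + 76.3 = 3367.3
(Excluded from the trade balance — primary income: dividends paid to foreign shareholders of resident firms 386.6, dividends received from foreign subsidiaries of resident firms 249.6, profits repatriated by foreign-owned firms operating domestically 866.0; financial account: domestic pension funds' purchases of foreign equities 1401.9, foreign purchases of domestic corporate bonds 1763.5, acquisition of a foreign subsidiary by a resident firm (outward FDI) 1253.8; capital account: acquisition of foreign patents and trademarks (non-produced assets) 118.8, sale of embassy land to a foreign government 59.9.)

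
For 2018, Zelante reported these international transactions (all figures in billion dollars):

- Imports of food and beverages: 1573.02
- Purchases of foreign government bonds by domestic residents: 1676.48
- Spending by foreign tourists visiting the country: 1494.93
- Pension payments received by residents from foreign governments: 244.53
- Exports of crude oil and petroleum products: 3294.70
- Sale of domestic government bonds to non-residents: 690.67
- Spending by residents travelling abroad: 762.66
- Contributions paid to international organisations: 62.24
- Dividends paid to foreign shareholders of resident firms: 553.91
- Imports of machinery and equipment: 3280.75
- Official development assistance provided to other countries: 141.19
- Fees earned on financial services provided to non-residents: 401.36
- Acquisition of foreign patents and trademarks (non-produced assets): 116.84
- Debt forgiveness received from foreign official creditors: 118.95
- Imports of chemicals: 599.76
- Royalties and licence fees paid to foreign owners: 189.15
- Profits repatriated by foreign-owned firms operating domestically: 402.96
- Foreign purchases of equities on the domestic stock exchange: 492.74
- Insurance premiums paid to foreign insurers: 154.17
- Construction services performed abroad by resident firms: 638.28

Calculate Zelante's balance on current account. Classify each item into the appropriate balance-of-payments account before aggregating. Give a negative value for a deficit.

-1646.01

Goods: -1573.02 + 3294.70 - 599.76 - 3280.75 = -2158.83
Services: -189.15 - 154.17 - 762.66 + 1494.93 + 401.36 + 638.28 = 1428.59
Primary income: -553.91 - 402.96 = -956.87
Secondary income: -141.19 - 62.24 + 244.53 = 41.10
Current account = (-2158.83) + 1428.59 + (-956.87) + 41.10 = -1646.01
(Excluded from the current account — financial account: purchases of foreign government bonds by domestic residents 1676.48, sale of domestic government bonds to non-residents 690.67, foreign purchases of equities on the domestic stock exchange 492.74; capital account: acquisition of foreign patents and trademarks (non-produced assets) 116.84, debt forgiveness received from foreign official creditors 118.95.)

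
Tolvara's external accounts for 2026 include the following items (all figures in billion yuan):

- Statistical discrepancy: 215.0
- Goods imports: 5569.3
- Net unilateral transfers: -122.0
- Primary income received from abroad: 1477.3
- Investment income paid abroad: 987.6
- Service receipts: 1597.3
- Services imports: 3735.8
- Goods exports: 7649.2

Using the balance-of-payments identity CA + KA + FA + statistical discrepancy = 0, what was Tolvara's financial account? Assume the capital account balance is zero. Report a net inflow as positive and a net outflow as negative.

Goods balance = 7649.2 - 5569.3 = 2079.9
Services balance = 1597.3 - 3735.8 = -2138.5
Trade balance (goods + services) = 2079.9 + (-2138.5) = -58.6
Net primary income = 1477.3 - 987.6 = 489.7
Net secondary income = -122.0
Current account = -58.6 + 489.7 + (-122.0) = 309.1
Financial account = -(309.1 + 215.0) = -524.1

-524.1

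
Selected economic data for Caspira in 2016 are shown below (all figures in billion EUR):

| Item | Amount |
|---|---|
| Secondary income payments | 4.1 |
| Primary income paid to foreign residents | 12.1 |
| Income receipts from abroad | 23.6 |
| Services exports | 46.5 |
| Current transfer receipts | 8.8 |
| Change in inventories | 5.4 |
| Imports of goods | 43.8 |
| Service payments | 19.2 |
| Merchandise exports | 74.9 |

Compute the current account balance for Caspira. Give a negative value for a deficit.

Goods balance = 74.9 - 43.8 = 31.1
Services balance = 46.5 - 19.2 = 27.3
Trade balance (goods + services) = 31.1 + 27.3 = 58.4
Net primary income = 23.6 - 12.1 = 11.5
Net secondary income = 8.8 - 4.1 = 4.7
Current account = 58.4 + 11.5 + 4.7 = 74.6

74.6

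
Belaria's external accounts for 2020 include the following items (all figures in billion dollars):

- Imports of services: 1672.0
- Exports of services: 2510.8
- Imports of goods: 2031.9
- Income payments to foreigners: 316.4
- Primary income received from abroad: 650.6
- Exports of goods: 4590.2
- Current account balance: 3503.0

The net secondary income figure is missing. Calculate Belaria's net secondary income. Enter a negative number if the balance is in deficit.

-228.3

Current account = goods balance + services balance + net primary income + net secondary income
Sum of the known components = 3731.3
Net secondary income = CA - (known components) = 3503.0 - 3731.3 = -228.3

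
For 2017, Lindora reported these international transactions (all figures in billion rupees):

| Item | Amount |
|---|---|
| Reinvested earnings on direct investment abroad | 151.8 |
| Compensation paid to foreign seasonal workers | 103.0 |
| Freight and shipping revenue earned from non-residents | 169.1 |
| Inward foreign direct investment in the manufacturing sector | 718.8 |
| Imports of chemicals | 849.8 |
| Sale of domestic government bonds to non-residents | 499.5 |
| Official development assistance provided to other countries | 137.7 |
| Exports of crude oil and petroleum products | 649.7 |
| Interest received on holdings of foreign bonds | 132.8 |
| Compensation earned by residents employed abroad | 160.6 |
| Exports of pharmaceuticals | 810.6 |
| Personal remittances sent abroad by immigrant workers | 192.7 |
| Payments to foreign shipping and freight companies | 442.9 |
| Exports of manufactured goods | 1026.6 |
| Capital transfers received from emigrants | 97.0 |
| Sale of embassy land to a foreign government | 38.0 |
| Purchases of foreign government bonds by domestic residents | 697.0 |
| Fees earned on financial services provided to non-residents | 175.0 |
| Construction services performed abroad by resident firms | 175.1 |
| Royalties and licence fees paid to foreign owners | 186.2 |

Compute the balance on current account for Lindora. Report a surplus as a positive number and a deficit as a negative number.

Goods: 649.7 + 810.6 - 849.8 + 1026.6 = 1637.1
Services: 175.1 - 442.9 + 175.0 + 169.1 - 186.2 = -109.9
Primary income: -103.0 + 132.8 + 151.8 + 160.6 = 342.2
Secondary income: -192.7 - 137.7 = -330.4
Current account = 1637.1 + (-109.9) + 342.2 + (-330.4) = 1539.0
(Excluded from the current account — financial account: inward foreign direct investment in the manufacturing sector 718.8, sale of domestic government bonds to non-residents 499.5, purchases of foreign government bonds by domestic residents 697.0; capital account: capital transfers received from emigrants 97.0, sale of embassy land to a foreign government 38.0.)

1539.0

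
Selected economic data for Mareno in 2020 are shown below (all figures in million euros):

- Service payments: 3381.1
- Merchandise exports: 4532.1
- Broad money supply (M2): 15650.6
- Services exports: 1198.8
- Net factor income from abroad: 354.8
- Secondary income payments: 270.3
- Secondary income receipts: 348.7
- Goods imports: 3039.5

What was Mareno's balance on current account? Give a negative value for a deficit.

Goods balance = 4532.1 - 3039.5 = 1492.6
Services balance = 1198.8 - 3381.1 = -2182.3
Trade balance (goods + services) = 1492.6 + (-2182.3) = -689.7
Net primary income = 354.8
Net secondary income = 348.7 - 270.3 = 78.4
Current account = -689.7 + 354.8 + 78.4 = -256.5

-256.5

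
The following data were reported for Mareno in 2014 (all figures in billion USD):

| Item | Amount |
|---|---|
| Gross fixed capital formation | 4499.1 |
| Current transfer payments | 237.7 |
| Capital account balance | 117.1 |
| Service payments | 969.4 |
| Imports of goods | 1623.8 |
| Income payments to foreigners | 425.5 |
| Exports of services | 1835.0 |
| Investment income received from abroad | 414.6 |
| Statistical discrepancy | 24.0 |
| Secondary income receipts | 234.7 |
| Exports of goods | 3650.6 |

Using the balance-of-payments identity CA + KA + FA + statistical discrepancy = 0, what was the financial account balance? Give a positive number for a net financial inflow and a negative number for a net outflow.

-3019.6

Goods balance = 3650.6 - 1623.8 = 2026.8
Services balance = 1835.0 - 969.4 = 865.6
Trade balance (goods + services) = 2026.8 + 865.6 = 2892.4
Net primary income = 414.6 - 425.5 = -10.9
Net secondary income = 234.7 - 237.7 = -3.0
Current account = 2892.4 + (-10.9) + (-3.0) = 2878.5
Financial account = -(2878.5 + 117.1 + 24.0) = -3019.6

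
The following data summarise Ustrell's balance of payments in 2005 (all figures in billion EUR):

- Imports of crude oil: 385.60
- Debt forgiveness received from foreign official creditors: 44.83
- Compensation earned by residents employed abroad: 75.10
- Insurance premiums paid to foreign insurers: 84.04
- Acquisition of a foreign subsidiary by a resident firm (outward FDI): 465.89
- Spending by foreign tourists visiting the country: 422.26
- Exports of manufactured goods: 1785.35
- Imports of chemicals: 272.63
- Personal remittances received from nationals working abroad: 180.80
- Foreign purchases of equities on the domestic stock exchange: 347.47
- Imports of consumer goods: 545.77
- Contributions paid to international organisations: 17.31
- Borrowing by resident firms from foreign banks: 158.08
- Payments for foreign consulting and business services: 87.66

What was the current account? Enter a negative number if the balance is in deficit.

1070.50

Goods: -272.63 - 545.77 - 385.60 + 1785.35 = 581.35
Services: 422.26 - 87.66 - 84.04 = 250.56
Primary income: 75.10
Secondary income: -17.31 + 180.80 = 163.49
Current account = 581.35 + 250.56 + 75.10 + 163.49 = 1070.50
(Excluded from the current account — capital account: debt forgiveness received from foreign official creditors 44.83; financial account: acquisition of a foreign subsidiary by a resident firm (outward FDI) 465.89, foreign purchases of equities on the domestic stock exchange 347.47, borrowing by resident firms from foreign banks 158.08.)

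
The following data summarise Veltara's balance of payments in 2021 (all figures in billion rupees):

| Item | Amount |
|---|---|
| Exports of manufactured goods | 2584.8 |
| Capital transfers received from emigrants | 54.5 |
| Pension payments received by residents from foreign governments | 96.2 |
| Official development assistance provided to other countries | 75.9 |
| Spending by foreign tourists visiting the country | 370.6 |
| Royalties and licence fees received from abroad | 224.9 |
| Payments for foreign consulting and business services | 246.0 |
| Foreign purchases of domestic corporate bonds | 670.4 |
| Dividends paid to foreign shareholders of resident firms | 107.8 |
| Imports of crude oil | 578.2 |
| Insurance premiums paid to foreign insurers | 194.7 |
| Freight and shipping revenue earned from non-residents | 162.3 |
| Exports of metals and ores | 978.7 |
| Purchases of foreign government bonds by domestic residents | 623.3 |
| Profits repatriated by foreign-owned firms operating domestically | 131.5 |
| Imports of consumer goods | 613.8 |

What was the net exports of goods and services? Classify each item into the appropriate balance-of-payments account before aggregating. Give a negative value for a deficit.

2688.6

Goods: -613.8 + 2584.8 - 578.2 + 978.7 = 2371.5
Services: 162.3 + 224.9 + 370.6 - 246.0 - 194.7 = 317.1
Trade balance = 2371.5 + 317.1 = 2688.6
(Excluded from the trade balance — capital account: capital transfers received from emigrants 54.5; secondary income: pension payments received by residents from foreign governments 96.2, official development assistance provided to other countries 75.9; financial account: foreign purchases of domestic corporate bonds 670.4, purchases of foreign government bonds by domestic residents 623.3; primary income: dividends paid to foreign shareholders of resident firms 107.8, profits repatriated by foreign-owned firms operating domestically 131.5.)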